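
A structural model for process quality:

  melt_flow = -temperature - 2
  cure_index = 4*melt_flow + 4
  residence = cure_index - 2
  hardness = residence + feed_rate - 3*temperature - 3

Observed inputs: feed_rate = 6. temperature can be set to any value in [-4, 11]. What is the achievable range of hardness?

-80 to 25

Substituting into the cure_index equation gives cure_index = -4*temperature - 4.
So residence = -4*temperature - 6.
hardness becomes -7*temperature - 3.
Linear in temperature, so extremes are at the endpoints: temperature = -4 gives hardness = 25; temperature = 11 gives hardness = -80.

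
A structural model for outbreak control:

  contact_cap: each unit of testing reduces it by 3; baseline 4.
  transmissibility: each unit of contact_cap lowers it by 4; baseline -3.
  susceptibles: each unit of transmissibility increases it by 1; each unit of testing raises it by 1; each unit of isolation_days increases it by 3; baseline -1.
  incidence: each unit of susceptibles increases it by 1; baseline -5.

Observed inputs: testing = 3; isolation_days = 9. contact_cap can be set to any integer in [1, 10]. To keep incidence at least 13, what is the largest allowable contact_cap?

contact_cap = 2

Intervening on contact_cap fixes its value directly, overriding its dependence on testing.
Substituting into the susceptibles equation gives susceptibles = -4*contact_cap + 26.
This gives incidence = -4*contact_cap + 21.
Require -4*contact_cap + 21 ≥ 13, so contact_cap ≤ 2.
The largest integer in [1, 10] satisfying this is 2.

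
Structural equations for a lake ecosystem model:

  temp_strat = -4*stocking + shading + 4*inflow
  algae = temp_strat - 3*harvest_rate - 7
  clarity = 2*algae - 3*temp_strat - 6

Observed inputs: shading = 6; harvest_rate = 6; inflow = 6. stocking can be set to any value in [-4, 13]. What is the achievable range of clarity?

Substituting into the temp_strat equation gives temp_strat = -4*stocking + 30.
This gives algae = -4*stocking + 5.
Substituting into the clarity equation gives clarity = 4*stocking - 86.
Linear in stocking, so extremes are at the endpoints: stocking = -4 gives clarity = -102; stocking = 13 gives clarity = -34.

-102 to -34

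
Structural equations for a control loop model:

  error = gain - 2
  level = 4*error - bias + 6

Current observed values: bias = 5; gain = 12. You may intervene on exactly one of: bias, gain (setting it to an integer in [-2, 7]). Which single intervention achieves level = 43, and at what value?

Intervening on bias: with other inputs at their observed values, level = -bias + 46. Solving for 43 gives bias = 3, within [-2, 7].
Intervening on gain: level = 4*gain - 7. Reaching 43 requires gain = 25/2, not an integer.

set bias = 3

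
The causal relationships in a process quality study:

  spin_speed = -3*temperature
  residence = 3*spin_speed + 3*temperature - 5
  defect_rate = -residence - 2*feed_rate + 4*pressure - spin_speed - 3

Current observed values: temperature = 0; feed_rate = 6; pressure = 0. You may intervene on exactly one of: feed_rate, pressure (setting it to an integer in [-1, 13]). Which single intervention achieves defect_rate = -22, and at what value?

Intervening on feed_rate: with other inputs at their observed values, defect_rate = -2*feed_rate + 2. Solving for -22 gives feed_rate = 12, within [-1, 13].
Intervening on pressure: defect_rate = 4*pressure - 10. Reaching -22 requires pressure = -3, outside [-1, 13].

set feed_rate = 12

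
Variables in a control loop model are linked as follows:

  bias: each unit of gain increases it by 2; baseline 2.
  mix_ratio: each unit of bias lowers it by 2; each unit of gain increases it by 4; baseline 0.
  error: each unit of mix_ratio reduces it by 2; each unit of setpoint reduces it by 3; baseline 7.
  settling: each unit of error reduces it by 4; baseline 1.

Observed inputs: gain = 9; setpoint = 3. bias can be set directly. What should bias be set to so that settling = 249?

bias = 3

Intervening on bias fixes its value directly, overriding its dependence on gain.
Substituting into the mix_ratio equation gives mix_ratio = -2*bias + 36.
So error = 4*bias - 74.
settling becomes -16*bias + 297.
Solve -16*bias + 297 = 249: bias = (249 - 297) / -16 = 3.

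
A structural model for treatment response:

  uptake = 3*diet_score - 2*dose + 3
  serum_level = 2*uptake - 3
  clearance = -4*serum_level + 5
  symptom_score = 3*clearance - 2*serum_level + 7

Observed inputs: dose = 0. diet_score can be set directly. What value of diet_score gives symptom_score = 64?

Substituting into the uptake equation gives uptake = 3*diet_score + 3.
Substituting into the serum_level equation gives serum_level = 6*diet_score + 3.
Substituting into the clearance equation gives clearance = -24*diet_score - 7.
This gives symptom_score = -84*diet_score - 20.
Solve -84*diet_score - 20 = 64: diet_score = (64 + 20) / -84 = -1.

diet_score = -1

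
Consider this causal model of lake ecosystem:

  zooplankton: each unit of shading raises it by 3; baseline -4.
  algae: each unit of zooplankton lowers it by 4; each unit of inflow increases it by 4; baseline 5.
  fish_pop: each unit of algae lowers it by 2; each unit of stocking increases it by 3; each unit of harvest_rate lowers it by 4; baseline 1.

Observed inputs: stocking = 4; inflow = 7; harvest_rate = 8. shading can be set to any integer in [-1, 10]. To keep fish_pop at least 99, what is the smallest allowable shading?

Substituting into the algae equation gives algae = -12*shading + 49.
Substituting into the fish_pop equation gives fish_pop = 24*shading - 117.
Require 24*shading - 117 ≥ 99, so shading ≥ 9.
The smallest integer in [-1, 10] satisfying this is 9.

shading = 9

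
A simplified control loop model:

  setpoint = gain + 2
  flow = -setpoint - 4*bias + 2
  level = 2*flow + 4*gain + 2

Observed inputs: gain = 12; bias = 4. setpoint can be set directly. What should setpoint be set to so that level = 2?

setpoint = 10

Intervening on setpoint fixes its value directly, overriding its dependence on gain.
Substituting into the flow equation gives flow = -setpoint - 14.
level becomes -2*setpoint + 22.
Solve -2*setpoint + 22 = 2: setpoint = (2 - 22) / -2 = 10.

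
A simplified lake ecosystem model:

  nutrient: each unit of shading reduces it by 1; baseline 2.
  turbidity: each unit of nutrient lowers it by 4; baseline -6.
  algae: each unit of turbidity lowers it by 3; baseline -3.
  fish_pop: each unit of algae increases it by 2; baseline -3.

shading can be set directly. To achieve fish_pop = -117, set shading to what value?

Substituting into the turbidity equation gives turbidity = 4*shading - 14.
Substituting into the algae equation gives algae = -12*shading + 39.
Substituting into the fish_pop equation gives fish_pop = -24*shading + 75.
Solve -24*shading + 75 = -117: shading = (-117 - 75) / -24 = 8.

shading = 8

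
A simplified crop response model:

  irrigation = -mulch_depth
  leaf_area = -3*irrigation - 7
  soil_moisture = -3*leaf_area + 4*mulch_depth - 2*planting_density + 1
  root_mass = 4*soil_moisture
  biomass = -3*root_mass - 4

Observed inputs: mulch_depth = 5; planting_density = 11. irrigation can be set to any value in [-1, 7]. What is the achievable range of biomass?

-1000 to -136

Intervening on irrigation fixes its value directly, overriding its dependence on mulch_depth.
Substituting into the soil_moisture equation gives soil_moisture = 9*irrigation + 20.
This gives root_mass = 36*irrigation + 80.
Substituting into the biomass equation gives biomass = -108*irrigation - 244.
Linear in irrigation, so extremes are at the endpoints: irrigation = -1 gives biomass = -136; irrigation = 7 gives biomass = -1000.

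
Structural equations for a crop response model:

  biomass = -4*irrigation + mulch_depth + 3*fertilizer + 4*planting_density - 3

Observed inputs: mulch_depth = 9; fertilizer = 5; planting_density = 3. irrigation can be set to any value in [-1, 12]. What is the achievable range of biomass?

-15 to 37

Substituting into the biomass equation gives biomass = -4*irrigation + 33.
Linear in irrigation, so extremes are at the endpoints: irrigation = -1 gives biomass = 37; irrigation = 12 gives biomass = -15.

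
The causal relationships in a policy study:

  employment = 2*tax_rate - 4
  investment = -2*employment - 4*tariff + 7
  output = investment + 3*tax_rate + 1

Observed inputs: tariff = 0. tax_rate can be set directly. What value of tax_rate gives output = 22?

Substituting into the investment equation gives investment = -4*tax_rate + 15.
Substituting into the output equation gives output = -tax_rate + 16.
Solve -tax_rate + 16 = 22: tax_rate = (22 - 16) / -1 = -6.

tax_rate = -6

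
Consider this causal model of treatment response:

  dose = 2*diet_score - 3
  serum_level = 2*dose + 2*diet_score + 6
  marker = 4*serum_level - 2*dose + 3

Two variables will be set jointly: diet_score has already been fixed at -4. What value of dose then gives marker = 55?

With diet_score held at -4:
Intervening on dose fixes its value directly, overriding its dependence on diet_score.
Substituting into the serum_level equation gives serum_level = 2*dose - 2.
Substituting into the marker equation gives marker = 6*dose - 5.
Solve 6*dose - 5 = 55: dose = (55 + 5) / 6 = 10.

dose = 10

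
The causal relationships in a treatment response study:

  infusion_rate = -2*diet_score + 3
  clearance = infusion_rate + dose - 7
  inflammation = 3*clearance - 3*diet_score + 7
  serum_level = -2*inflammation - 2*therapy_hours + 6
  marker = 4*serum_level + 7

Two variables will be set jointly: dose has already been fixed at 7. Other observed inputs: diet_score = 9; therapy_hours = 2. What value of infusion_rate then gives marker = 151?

infusion_rate = 1

With dose held at 7:
Intervening on infusion_rate fixes its value directly, overriding its dependence on diet_score.
Substituting into the clearance equation gives clearance = infusion_rate.
This gives inflammation = 3*infusion_rate - 20.
Substituting into the serum_level equation gives serum_level = -6*infusion_rate + 42.
This gives marker = -24*infusion_rate + 175.
Solve -24*infusion_rate + 175 = 151: infusion_rate = (151 - 175) / -24 = 1.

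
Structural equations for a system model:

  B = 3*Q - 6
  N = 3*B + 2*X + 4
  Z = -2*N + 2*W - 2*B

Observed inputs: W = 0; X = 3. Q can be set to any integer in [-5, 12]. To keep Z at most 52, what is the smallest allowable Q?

Substituting into the N equation gives N = 9*Q - 8.
This gives Z = -24*Q + 28.
Require -24*Q + 28 ≤ 52, so Q ≥ -1.
The smallest integer in [-5, 12] satisfying this is -1.

Q = -1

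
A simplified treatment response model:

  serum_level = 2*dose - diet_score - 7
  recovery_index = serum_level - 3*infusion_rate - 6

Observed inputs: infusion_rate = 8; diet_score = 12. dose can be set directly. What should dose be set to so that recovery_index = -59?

Substituting into the serum_level equation gives serum_level = 2*dose - 19.
recovery_index becomes 2*dose - 49.
Solve 2*dose - 49 = -59: dose = (-59 + 49) / 2 = -5.

dose = -5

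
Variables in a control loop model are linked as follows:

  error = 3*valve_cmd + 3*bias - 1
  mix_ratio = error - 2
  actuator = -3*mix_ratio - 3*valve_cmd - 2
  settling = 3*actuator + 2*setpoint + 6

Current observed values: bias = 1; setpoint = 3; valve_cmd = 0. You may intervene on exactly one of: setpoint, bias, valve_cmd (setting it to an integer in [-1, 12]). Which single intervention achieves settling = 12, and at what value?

Intervening on setpoint: with other inputs at their observed values, settling = 2*setpoint. Solving for 12 gives setpoint = 6, within [-1, 12].
Intervening on bias: settling = -27*bias + 33. Reaching 12 requires bias = 7/9, not an integer.
Intervening on valve_cmd: settling = -36*valve_cmd + 6. Reaching 12 requires valve_cmd = -1/6, not an integer.

set setpoint = 6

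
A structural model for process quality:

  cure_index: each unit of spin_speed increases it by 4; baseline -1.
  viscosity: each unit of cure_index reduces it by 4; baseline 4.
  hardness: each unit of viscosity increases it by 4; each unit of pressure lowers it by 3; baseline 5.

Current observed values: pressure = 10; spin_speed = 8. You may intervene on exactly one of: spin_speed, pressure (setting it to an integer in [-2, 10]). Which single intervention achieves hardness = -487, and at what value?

set pressure = 4

Intervening on spin_speed: hardness = -64*spin_speed + 7. Reaching -487 requires spin_speed = 247/32, not an integer.
Intervening on pressure: with other inputs at their observed values, hardness = -3*pressure - 475. Solving for -487 gives pressure = 4, within [-2, 10].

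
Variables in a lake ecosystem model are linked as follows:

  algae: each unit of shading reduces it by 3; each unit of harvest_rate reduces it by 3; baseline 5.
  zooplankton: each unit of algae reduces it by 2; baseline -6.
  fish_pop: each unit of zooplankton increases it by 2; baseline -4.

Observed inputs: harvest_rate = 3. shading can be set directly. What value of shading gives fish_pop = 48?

Substituting into the algae equation gives algae = -3*shading - 4.
zooplankton becomes 6*shading + 2.
Substituting into the fish_pop equation gives fish_pop = 12*shading.
Solve 12*shading = 48: shading = 48 / 12 = 4.

shading = 4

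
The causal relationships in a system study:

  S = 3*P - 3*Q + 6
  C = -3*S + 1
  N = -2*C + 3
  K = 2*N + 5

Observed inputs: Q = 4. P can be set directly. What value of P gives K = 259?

Substituting into the S equation gives S = 3*P - 6.
Substituting into the C equation gives C = -9*P + 19.
N becomes 18*P - 35.
K becomes 36*P - 65.
Solve 36*P - 65 = 259: P = (259 + 65) / 36 = 9.

P = 9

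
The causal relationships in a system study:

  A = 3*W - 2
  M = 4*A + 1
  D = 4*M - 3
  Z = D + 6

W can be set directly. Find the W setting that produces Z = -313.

W = -6

Substituting into the M equation gives M = 12*W - 7.
So D = 48*W - 31.
Z becomes 48*W - 25.
Solve 48*W - 25 = -313: W = (-313 + 25) / 48 = -6.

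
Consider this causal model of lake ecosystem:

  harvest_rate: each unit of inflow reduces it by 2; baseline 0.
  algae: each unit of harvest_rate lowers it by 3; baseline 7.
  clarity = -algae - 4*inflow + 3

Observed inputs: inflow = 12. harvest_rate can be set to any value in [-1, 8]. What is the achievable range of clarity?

Intervening on harvest_rate fixes its value directly, overriding its dependence on inflow.
Substituting into the clarity equation gives clarity = 3*harvest_rate - 52.
Linear in harvest_rate, so extremes are at the endpoints: harvest_rate = -1 gives clarity = -55; harvest_rate = 8 gives clarity = -28.

-55 to -28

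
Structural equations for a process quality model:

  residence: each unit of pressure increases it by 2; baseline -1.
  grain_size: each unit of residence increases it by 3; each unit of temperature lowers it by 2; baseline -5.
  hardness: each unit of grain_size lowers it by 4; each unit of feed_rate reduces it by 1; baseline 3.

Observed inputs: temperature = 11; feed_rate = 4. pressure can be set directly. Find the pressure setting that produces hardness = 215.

Substituting into the grain_size equation gives grain_size = 6*pressure - 30.
Substituting into the hardness equation gives hardness = -24*pressure + 119.
Solve -24*pressure + 119 = 215: pressure = (215 - 119) / -24 = -4.

pressure = -4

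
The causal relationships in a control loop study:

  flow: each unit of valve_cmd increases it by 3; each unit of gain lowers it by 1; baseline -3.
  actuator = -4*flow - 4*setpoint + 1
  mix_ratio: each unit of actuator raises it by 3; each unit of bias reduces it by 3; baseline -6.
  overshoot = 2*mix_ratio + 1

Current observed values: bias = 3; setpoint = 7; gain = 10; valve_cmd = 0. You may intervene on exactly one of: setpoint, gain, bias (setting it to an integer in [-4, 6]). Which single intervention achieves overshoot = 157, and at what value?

Intervening on setpoint: overshoot = -24*setpoint + 289. Reaching 157 requires setpoint = 11/2, not an integer.
Intervening on gain: overshoot = 24*gain - 119. Reaching 157 requires gain = 23/2, not an integer.
Intervening on bias: with other inputs at their observed values, overshoot = -6*bias + 139. Solving for 157 gives bias = -3, within [-4, 6].

set bias = -3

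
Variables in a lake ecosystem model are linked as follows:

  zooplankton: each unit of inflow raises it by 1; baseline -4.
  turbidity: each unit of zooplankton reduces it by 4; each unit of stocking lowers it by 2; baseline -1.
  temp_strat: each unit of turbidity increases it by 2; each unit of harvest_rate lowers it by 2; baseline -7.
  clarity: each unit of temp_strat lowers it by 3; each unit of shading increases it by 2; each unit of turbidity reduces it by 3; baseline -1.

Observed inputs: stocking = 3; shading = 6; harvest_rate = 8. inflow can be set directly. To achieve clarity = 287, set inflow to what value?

Substituting into the turbidity equation gives turbidity = -4*inflow + 9.
Substituting into the temp_strat equation gives temp_strat = -8*inflow - 5.
This gives clarity = 36*inflow - 1.
Solve 36*inflow - 1 = 287: inflow = (287 + 1) / 36 = 8.

inflow = 8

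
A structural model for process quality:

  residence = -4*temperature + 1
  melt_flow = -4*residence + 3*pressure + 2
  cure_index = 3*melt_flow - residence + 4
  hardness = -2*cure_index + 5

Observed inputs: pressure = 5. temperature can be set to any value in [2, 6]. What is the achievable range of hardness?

-703 to -287

Substituting into the melt_flow equation gives melt_flow = 16*temperature + 13.
cure_index becomes 52*temperature + 42.
hardness becomes -104*temperature - 79.
Linear in temperature, so extremes are at the endpoints: temperature = 2 gives hardness = -287; temperature = 6 gives hardness = -703.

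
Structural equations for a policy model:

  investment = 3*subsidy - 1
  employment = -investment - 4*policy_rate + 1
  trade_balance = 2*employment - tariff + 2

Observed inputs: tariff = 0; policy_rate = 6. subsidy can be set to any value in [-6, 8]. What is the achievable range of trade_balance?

Substituting into the employment equation gives employment = -3*subsidy - 22.
Substituting into the trade_balance equation gives trade_balance = -6*subsidy - 42.
Linear in subsidy, so extremes are at the endpoints: subsidy = -6 gives trade_balance = -6; subsidy = 8 gives trade_balance = -90.

-90 to -6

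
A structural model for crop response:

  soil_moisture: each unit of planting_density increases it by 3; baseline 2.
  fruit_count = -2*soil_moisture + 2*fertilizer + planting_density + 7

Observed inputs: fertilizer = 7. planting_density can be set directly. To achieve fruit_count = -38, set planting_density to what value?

planting_density = 11

Substituting into the fruit_count equation gives fruit_count = -5*planting_density + 17.
Solve -5*planting_density + 17 = -38: planting_density = (-38 - 17) / -5 = 11.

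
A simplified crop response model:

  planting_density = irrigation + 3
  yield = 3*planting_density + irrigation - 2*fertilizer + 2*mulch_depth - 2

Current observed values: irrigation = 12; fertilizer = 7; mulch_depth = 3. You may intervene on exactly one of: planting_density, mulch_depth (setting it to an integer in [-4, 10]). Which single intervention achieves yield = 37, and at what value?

set mulch_depth = -2

Intervening on planting_density: yield = 3*planting_density + 2. Reaching 37 requires planting_density = 35/3, not an integer.
Intervening on mulch_depth: with other inputs at their observed values, yield = 2*mulch_depth + 41. Solving for 37 gives mulch_depth = -2, within [-4, 10].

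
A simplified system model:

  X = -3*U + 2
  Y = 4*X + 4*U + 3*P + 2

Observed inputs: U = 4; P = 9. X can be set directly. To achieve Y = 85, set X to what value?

X = 10

Intervening on X fixes its value directly, overriding its dependence on U.
Substituting into the Y equation gives Y = 4*X + 45.
Solve 4*X + 45 = 85: X = (85 - 45) / 4 = 10.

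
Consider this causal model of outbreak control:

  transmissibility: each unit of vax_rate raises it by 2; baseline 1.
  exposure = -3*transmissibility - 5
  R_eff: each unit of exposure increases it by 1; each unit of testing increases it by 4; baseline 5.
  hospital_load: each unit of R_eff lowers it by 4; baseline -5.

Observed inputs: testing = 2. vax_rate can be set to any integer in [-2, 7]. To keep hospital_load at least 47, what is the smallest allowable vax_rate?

Substituting into the exposure equation gives exposure = -6*vax_rate - 8.
Substituting into the R_eff equation gives R_eff = -6*vax_rate + 5.
Substituting into the hospital_load equation gives hospital_load = 24*vax_rate - 25.
Require 24*vax_rate - 25 ≥ 47, so vax_rate ≥ 3.
The smallest integer in [-2, 7] satisfying this is 3.

vax_rate = 3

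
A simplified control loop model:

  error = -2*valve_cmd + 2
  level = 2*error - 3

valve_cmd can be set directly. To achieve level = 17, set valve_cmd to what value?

Substituting into the level equation gives level = -4*valve_cmd + 1.
Solve -4*valve_cmd + 1 = 17: valve_cmd = (17 - 1) / -4 = -4.

valve_cmd = -4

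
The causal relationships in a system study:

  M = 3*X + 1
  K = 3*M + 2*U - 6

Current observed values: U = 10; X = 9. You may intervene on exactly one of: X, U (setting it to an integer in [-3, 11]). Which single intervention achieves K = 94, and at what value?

set U = 8

Intervening on X: K = 9*X + 17. Reaching 94 requires X = 77/9, not an integer.
Intervening on U: with other inputs at their observed values, K = 2*U + 78. Solving for 94 gives U = 8, within [-3, 11].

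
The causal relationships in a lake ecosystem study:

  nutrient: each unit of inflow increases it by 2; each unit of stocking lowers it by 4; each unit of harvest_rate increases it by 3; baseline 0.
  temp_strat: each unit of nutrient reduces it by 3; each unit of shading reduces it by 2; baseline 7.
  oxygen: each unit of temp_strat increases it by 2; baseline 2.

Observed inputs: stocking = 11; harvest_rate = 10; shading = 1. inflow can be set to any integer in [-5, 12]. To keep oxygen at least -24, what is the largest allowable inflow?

inflow = 10

Substituting into the nutrient equation gives nutrient = 2*inflow - 14.
So temp_strat = -6*inflow + 47.
Substituting into the oxygen equation gives oxygen = -12*inflow + 96.
Require -12*inflow + 96 ≥ -24, so inflow ≤ 10.
The largest integer in [-5, 12] satisfying this is 10.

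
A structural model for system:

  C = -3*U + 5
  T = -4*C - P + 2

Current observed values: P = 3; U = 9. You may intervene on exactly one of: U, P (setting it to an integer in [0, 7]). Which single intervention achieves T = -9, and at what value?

Intervening on U: with other inputs at their observed values, T = 12*U - 21. Solving for -9 gives U = 1, within [0, 7].
Intervening on P: T = -P + 90. Reaching -9 requires P = 99, outside [0, 7].

set U = 1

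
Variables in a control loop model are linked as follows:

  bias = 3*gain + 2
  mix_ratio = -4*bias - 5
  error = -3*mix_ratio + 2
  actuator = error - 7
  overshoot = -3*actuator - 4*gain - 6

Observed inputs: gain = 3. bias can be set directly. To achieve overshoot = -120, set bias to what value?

bias = 2

Intervening on bias fixes its value directly, overriding its dependence on gain.
Substituting into the error equation gives error = 12*bias + 17.
So actuator = 12*bias + 10.
This gives overshoot = -36*bias - 48.
Solve -36*bias - 48 = -120: bias = (-120 + 48) / -36 = 2.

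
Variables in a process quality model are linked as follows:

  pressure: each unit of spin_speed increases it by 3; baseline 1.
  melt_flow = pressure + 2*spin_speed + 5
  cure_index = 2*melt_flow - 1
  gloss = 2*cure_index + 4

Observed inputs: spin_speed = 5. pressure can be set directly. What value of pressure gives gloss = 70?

Intervening on pressure fixes its value directly, overriding its dependence on spin_speed.
Substituting into the melt_flow equation gives melt_flow = pressure + 15.
Substituting into the cure_index equation gives cure_index = 2*pressure + 29.
Substituting into the gloss equation gives gloss = 4*pressure + 62.
Solve 4*pressure + 62 = 70: pressure = (70 - 62) / 4 = 2.

pressure = 2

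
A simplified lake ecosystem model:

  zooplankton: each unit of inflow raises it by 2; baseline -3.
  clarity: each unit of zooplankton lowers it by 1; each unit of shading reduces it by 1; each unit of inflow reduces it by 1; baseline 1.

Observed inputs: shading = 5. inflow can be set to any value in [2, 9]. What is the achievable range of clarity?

Substituting into the clarity equation gives clarity = -3*inflow - 1.
Linear in inflow, so extremes are at the endpoints: inflow = 2 gives clarity = -7; inflow = 9 gives clarity = -28.

-28 to -7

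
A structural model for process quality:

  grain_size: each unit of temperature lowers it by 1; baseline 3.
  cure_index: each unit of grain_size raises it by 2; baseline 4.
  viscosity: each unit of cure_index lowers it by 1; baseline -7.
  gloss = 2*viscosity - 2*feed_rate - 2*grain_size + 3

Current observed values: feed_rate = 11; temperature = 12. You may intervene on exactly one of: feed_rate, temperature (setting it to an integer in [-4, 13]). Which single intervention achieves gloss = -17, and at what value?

Intervening on feed_rate: gloss = -2*feed_rate + 35. Reaching -17 requires feed_rate = 26, outside [-4, 13].
Intervening on temperature: with other inputs at their observed values, gloss = 6*temperature - 59. Solving for -17 gives temperature = 7, within [-4, 13].

set temperature = 7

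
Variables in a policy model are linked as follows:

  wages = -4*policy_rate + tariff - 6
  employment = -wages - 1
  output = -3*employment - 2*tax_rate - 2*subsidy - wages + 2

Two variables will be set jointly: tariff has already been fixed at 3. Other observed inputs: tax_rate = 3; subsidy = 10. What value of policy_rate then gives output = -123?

policy_rate = 12

With tariff held at 3:
Substituting into the wages equation gives wages = -4*policy_rate - 3.
This gives employment = 4*policy_rate + 2.
output becomes -8*policy_rate - 27.
Solve -8*policy_rate - 27 = -123: policy_rate = (-123 + 27) / -8 = 12.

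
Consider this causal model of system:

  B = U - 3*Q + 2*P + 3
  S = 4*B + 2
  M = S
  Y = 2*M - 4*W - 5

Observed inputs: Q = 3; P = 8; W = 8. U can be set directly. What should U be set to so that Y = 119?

U = 9

Substituting into the B equation gives B = U + 10.
Substituting into the S equation gives S = 4*U + 42.
So M = 4*U + 42.
Substituting into the Y equation gives Y = 8*U + 47.
Solve 8*U + 47 = 119: U = (119 - 47) / 8 = 9.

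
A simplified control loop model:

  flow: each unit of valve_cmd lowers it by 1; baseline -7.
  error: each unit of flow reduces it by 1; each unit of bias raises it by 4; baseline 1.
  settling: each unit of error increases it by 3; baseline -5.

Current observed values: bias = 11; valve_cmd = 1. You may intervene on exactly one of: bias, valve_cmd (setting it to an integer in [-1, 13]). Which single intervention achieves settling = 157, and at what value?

Intervening on bias: settling = 12*bias + 22. Reaching 157 requires bias = 45/4, not an integer.
Intervening on valve_cmd: with other inputs at their observed values, settling = 3*valve_cmd + 151. Solving for 157 gives valve_cmd = 2, within [-1, 13].

set valve_cmd = 2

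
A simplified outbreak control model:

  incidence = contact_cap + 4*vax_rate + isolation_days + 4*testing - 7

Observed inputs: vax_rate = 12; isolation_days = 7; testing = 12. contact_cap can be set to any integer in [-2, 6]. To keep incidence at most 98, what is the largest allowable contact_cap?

Substituting into the incidence equation gives incidence = contact_cap + 96.
Require contact_cap + 96 ≤ 98, so contact_cap ≤ 2.
The largest integer in [-2, 6] satisfying this is 2.

contact_cap = 2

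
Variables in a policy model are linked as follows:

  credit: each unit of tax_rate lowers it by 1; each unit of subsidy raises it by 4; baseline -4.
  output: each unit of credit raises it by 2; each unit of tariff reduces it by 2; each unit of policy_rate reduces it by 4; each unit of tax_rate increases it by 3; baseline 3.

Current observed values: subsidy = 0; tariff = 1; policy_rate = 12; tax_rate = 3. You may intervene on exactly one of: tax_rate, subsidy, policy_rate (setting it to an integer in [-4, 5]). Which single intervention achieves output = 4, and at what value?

Intervening on tax_rate: output = tax_rate - 55. Reaching 4 requires tax_rate = 59, outside [-4, 5].
Intervening on subsidy: output = 8*subsidy - 52. Reaching 4 requires subsidy = 7, outside [-4, 5].
Intervening on policy_rate: with other inputs at their observed values, output = -4*policy_rate - 4. Solving for 4 gives policy_rate = -2, within [-4, 5].

set policy_rate = -2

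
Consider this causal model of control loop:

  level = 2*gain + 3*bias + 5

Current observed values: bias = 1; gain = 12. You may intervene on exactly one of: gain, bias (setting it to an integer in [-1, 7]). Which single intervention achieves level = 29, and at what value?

Intervening on gain: level = 2*gain + 8. Reaching 29 requires gain = 21/2, not an integer.
Intervening on bias: with other inputs at their observed values, level = 3*bias + 29. Solving for 29 gives bias = 0, within [-1, 7].

set bias = 0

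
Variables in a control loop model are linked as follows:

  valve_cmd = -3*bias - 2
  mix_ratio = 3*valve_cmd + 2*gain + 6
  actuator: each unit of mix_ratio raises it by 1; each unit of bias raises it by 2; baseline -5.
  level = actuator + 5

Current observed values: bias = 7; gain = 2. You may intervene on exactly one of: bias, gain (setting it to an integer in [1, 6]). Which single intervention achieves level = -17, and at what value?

set bias = 3

Intervening on bias: with other inputs at their observed values, level = -7*bias + 4. Solving for -17 gives bias = 3, within [1, 6].
Intervening on gain: level = 2*gain - 49. Reaching -17 requires gain = 16, outside [1, 6].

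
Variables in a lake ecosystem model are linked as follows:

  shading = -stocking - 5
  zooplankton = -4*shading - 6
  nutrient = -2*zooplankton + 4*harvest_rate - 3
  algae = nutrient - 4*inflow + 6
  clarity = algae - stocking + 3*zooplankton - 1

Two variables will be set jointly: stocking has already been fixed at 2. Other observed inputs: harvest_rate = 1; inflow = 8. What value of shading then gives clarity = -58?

With stocking held at 2:
Intervening on shading fixes its value directly, overriding its dependence on stocking.
Substituting into the nutrient equation gives nutrient = 8*shading + 13.
Substituting into the algae equation gives algae = 8*shading - 13.
So clarity = -4*shading - 34.
Solve -4*shading - 34 = -58: shading = (-58 + 34) / -4 = 6.

shading = 6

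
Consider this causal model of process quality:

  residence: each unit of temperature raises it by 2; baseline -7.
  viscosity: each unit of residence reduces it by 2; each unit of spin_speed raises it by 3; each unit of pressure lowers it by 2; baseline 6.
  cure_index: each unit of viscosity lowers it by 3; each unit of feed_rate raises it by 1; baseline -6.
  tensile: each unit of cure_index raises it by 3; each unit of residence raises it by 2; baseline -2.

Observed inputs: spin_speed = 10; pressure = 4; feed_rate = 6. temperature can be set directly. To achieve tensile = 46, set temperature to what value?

Substituting into the viscosity equation gives viscosity = -4*temperature + 42.
Substituting into the cure_index equation gives cure_index = 12*temperature - 126.
This gives tensile = 40*temperature - 394.
Solve 40*temperature - 394 = 46: temperature = (46 + 394) / 40 = 11.

temperature = 11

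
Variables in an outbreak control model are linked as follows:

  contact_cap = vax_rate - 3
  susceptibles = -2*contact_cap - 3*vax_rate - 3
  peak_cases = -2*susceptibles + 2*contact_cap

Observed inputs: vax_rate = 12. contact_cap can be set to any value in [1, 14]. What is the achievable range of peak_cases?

84 to 162

Intervening on contact_cap fixes its value directly, overriding its dependence on vax_rate.
Substituting into the susceptibles equation gives susceptibles = -2*contact_cap - 39.
This gives peak_cases = 6*contact_cap + 78.
Linear in contact_cap, so extremes are at the endpoints: contact_cap = 1 gives peak_cases = 84; contact_cap = 14 gives peak_cases = 162.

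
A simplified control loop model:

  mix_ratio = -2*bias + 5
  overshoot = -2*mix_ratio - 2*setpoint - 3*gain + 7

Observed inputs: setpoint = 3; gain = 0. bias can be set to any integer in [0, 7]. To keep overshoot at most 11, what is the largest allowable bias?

Substituting into the overshoot equation gives overshoot = 4*bias - 9.
Require 4*bias - 9 ≤ 11, so bias ≤ 5.
The largest integer in [0, 7] satisfying this is 5.

bias = 5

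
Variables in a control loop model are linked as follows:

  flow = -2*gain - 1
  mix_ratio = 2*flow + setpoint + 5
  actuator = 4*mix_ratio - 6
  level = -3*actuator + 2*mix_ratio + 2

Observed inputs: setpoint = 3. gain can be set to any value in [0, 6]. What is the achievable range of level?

-40 to 200

Substituting into the mix_ratio equation gives mix_ratio = -4*gain + 6.
So actuator = -16*gain + 18.
So level = 40*gain - 40.
Linear in gain, so extremes are at the endpoints: gain = 0 gives level = -40; gain = 6 gives level = 200.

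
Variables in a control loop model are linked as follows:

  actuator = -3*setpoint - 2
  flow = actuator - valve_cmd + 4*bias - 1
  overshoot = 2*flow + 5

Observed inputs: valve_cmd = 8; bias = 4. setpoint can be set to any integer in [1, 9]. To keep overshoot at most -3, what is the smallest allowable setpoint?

setpoint = 3

Substituting into the flow equation gives flow = -3*setpoint + 5.
overshoot becomes -6*setpoint + 15.
Require -6*setpoint + 15 ≤ -3, so setpoint ≥ 3.
The smallest integer in [1, 9] satisfying this is 3.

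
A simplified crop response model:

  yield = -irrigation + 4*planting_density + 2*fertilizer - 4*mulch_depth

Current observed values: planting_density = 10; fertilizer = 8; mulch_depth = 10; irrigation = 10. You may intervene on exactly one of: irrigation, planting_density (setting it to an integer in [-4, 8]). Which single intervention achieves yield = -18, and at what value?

set planting_density = 4

Intervening on irrigation: yield = -irrigation + 16. Reaching -18 requires irrigation = 34, outside [-4, 8].
Intervening on planting_density: with other inputs at their observed values, yield = 4*planting_density - 34. Solving for -18 gives planting_density = 4, within [-4, 8].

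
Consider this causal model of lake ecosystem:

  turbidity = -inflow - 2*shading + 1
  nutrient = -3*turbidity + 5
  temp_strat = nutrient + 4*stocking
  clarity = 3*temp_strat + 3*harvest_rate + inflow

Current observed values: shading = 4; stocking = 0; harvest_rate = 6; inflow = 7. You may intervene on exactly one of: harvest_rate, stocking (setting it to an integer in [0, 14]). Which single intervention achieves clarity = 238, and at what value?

Intervening on harvest_rate: clarity = 3*harvest_rate + 148. Reaching 238 requires harvest_rate = 30, outside [0, 14].
Intervening on stocking: with other inputs at their observed values, clarity = 12*stocking + 166. Solving for 238 gives stocking = 6, within [0, 14].

set stocking = 6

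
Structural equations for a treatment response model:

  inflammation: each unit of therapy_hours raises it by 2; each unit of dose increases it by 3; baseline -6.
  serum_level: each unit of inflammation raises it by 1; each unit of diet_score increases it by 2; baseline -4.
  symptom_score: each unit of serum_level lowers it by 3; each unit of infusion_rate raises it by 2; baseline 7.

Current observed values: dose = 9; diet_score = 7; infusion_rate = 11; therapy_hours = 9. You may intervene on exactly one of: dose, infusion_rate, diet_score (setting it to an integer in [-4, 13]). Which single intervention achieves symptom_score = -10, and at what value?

Intervening on dose: with other inputs at their observed values, symptom_score = -9*dose - 37. Solving for -10 gives dose = -3, within [-4, 13].
Intervening on infusion_rate: symptom_score = 2*infusion_rate - 140. Reaching -10 requires infusion_rate = 65, outside [-4, 13].
Intervening on diet_score: symptom_score = -6*diet_score - 76. Reaching -10 requires diet_score = -11, outside [-4, 13].

set dose = -3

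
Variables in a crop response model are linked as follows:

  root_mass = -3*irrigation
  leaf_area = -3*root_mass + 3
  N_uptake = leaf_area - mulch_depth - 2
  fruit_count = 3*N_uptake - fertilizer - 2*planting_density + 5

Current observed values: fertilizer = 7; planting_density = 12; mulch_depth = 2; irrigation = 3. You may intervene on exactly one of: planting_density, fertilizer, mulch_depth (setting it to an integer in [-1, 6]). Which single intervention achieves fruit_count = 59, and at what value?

set fertilizer = 0

Intervening on planting_density: fruit_count = -2*planting_density + 76. Reaching 59 requires planting_density = 17/2, not an integer.
Intervening on fertilizer: with other inputs at their observed values, fruit_count = -fertilizer + 59. Solving for 59 gives fertilizer = 0, within [-1, 6].
Intervening on mulch_depth: fruit_count = -3*mulch_depth + 58. Reaching 59 requires mulch_depth = -1/3, not an integer.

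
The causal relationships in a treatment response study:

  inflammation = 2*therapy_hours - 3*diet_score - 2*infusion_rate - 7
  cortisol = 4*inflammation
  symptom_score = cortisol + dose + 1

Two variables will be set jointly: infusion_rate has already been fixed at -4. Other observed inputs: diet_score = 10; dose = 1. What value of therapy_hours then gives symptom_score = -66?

With infusion_rate held at -4:
Substituting into the inflammation equation gives inflammation = 2*therapy_hours - 29.
So cortisol = 8*therapy_hours - 116.
This gives symptom_score = 8*therapy_hours - 114.
Solve 8*therapy_hours - 114 = -66: therapy_hours = (-66 + 114) / 8 = 6.

therapy_hours = 6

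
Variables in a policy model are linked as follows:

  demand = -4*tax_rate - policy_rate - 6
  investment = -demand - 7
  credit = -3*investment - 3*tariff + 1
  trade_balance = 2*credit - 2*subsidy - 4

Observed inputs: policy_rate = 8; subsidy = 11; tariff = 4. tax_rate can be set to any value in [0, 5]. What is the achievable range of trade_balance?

-210 to -90

Substituting into the demand equation gives demand = -4*tax_rate - 14.
So investment = 4*tax_rate + 7.
Substituting into the credit equation gives credit = -12*tax_rate - 32.
Substituting into the trade_balance equation gives trade_balance = -24*tax_rate - 90.
Linear in tax_rate, so extremes are at the endpoints: tax_rate = 0 gives trade_balance = -90; tax_rate = 5 gives trade_balance = -210.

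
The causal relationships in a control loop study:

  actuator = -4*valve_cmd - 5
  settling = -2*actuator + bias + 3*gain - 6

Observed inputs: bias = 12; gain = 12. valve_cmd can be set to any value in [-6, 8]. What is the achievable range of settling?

Substituting into the settling equation gives settling = 8*valve_cmd + 52.
Linear in valve_cmd, so extremes are at the endpoints: valve_cmd = -6 gives settling = 4; valve_cmd = 8 gives settling = 116.

4 to 116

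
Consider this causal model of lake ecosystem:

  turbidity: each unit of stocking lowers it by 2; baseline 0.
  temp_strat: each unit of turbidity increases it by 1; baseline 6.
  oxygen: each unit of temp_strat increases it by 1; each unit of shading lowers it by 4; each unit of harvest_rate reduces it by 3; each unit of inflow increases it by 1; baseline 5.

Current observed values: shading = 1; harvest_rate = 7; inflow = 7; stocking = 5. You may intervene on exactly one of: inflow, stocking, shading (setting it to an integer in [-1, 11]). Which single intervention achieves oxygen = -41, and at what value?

Intervening on inflow: oxygen = inflow - 24. Reaching -41 requires inflow = -17, outside [-1, 11].
Intervening on stocking: oxygen = -2*stocking - 7. Reaching -41 requires stocking = 17, outside [-1, 11].
Intervening on shading: with other inputs at their observed values, oxygen = -4*shading - 13. Solving for -41 gives shading = 7, within [-1, 11].

set shading = 7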